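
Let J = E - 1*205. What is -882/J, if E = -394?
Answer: 882/599 ≈ 1.4725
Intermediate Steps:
J = -599 (J = -394 - 1*205 = -394 - 205 = -599)
-882/J = -882/(-599) = -882*(-1/599) = 882/599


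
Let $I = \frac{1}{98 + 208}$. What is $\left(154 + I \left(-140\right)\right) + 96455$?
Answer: $\frac{14781107}{153} \approx 96609.0$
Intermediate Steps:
$I = \frac{1}{306} \approx 0.003268$
$\left(154 + I \left(-140\right)\right) + 96455 = \left(154 + \frac{1}{306} \left(-140\right)\right) + 96455 = \left(154 - \frac{70}{153}\right) + 96455 = \frac{23492}{153} + 96455 = \frac{14781107}{153}$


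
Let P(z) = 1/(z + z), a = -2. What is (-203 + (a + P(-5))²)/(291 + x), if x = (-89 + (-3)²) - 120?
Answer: -2837/1300 ≈ -2.1823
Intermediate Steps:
P(z) = 1/(2*z)
x = -200 (x = (-89 + 9) - 120 = -80 - 120 = -200)
(-203 + (a + P(-5))²)/(291 + x) = (-203 + (-2 + (½)/(-5))²)/(291 - 200) = (-203 + (-2 + (½)*(-⅕))²)/91 = (-203 + (-2 - ⅒)²)*(1/91) = (-203 + (-21/10)²)*(1/91) = (-203 + 441/100)*(1/91) = -19859/100*1/91 = -2837/1300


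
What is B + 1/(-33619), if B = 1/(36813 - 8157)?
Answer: 4963/963386064 ≈ 5.1516e-6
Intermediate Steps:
B = 1/28656 ≈ 3.4897e-5
B + 1/(-33619) = 1/28656 + 1/(-33619) = 1/28656 - 1/33619 = 4963/963386064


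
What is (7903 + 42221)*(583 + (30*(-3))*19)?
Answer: -56489748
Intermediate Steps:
(7903 + 42221)*(583 + (30*(-3))*19) = 50124*(583 - 90*19) = 50124*(583 - 1710) = 50124*(-1127) = -56489748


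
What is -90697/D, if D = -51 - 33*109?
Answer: 90697/3648 ≈ 24.862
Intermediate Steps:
D = -3648 (D = -51 - 3597 = -3648)
-90697/D = -90697/(-3648) = -90697*(-1/3648) = 90697/3648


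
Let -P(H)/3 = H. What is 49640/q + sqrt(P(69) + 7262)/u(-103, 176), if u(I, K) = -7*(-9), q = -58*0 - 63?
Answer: -49640/63 + sqrt(7055)/63 ≈ -786.60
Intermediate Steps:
P(H) = -3*H
q = -63 (q = 0 - 63 = -63)
u(I, K) = 63
49640/q + sqrt(P(69) + 7262)/u(-103, 176) = 49640/(-63) + sqrt(-3*69 + 7262)/63 = 49640*(-1/63) + sqrt(-207 + 7262)*(1/63) = -49640/63 + sqrt(7055)*(1/63) = -49640/63 + sqrt(7055)/63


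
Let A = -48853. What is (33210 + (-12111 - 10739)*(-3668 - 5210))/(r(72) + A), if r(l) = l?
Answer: -202895510/48781 ≈ -4159.3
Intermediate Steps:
(33210 + (-12111 - 10739)*(-3668 - 5210))/(r(72) + A) = (33210 + (-12111 - 10739)*(-3668 - 5210))/(72 - 48853) = (33210 - 22850*(-8878))/(-48781) = (33210 + 202862300)*(-1/48781) = 202895510*(-1/48781) = -202895510/48781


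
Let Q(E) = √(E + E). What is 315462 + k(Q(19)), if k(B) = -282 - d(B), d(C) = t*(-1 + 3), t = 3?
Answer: 315174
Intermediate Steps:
d(C) = 6 (d(C) = 3*(-1 + 3) = 3*2 = 6)
Q(E) = √2*√E (Q(E) = √(2*E) = √2*√E)
k(B) = -288 (k(B) = -282 - 1*6 = -282 - 6 = -288)
315462 + k(Q(19)) = 315462 - 288 = 315174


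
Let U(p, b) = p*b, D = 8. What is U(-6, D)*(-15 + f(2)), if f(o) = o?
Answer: 624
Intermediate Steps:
U(p, b) = b*p
U(-6, D)*(-15 + f(2)) = (8*(-6))*(-15 + 2) = -48*(-13) = 624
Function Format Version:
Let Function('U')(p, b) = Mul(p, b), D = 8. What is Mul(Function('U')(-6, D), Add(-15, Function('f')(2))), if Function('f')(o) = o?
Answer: 624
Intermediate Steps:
Function('U')(p, b) = Mul(b, p)
Mul(Function('U')(-6, D), Add(-15, Function('f')(2))) = Mul(Mul(8, -6), Add(-15, 2)) = Mul(-48, -13) = 624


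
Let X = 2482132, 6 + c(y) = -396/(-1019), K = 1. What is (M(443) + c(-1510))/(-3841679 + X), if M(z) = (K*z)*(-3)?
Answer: 1359969/1385378393 ≈ 0.00098166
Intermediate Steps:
c(y) = -5718/1019 (c(y) = -6 - 396/(-1019) = -6 - 396*(-1/1019) = -6 + 396/1019 = -5718/1019)
M(z) = -3*z (M(z) = (1*z)*(-3) = z*(-3) = -3*z)
(M(443) + c(-1510))/(-3841679 + X) = (-3*443 - 5718/1019)/(-3841679 + 2482132) = (-1329 - 5718/1019)/(-1359547) = -1359969/1019*(-1/1359547) = 1359969/1385378393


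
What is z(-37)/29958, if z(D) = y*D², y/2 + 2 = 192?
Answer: 260110/14979 ≈ 17.365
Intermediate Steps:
y = 380 (y = -4 + 2*192 = -4 + 384 = 380)
z(D) = 380*D²
z(-37)/29958 = (380*(-37)²)/29958 = (380*1369)*(1/29958) = 520220*(1/29958) = 260110/14979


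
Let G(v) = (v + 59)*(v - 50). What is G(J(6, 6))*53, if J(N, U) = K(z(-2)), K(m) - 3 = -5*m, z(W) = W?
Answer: -141192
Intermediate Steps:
K(m) = 3 - 5*m
J(N, U) = 13 (J(N, U) = 3 - 5*(-2) = 3 + 10 = 13)
G(v) = (-50 + v)*(59 + v) (G(v) = (59 + v)*(-50 + v) = (-50 + v)*(59 + v))
G(J(6, 6))*53 = (-2950 + 13**2 + 9*13)*53 = (-2950 + 169 + 117)*53 = -2664*53 = -141192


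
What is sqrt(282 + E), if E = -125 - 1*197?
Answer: 2*I*sqrt(10) ≈ 6.3246*I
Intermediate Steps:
E = -322 (E = -125 - 197 = -322)
sqrt(282 + E) = sqrt(282 - 322) = sqrt(-40) = 2*I*sqrt(10)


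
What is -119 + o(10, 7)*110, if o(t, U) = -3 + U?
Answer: 321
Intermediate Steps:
-119 + o(10, 7)*110 = -119 + (-3 + 7)*110 = -119 + 4*110 = -119 + 440 = 321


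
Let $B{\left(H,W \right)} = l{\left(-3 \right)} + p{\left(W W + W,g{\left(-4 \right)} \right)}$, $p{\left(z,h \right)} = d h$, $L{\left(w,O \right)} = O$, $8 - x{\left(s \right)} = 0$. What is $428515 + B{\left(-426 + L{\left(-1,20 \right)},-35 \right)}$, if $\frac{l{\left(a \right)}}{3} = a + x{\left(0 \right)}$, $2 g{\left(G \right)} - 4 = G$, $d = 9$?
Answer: $428530$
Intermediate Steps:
$x{\left(s \right)} = 8$ ($x{\left(s \right)} = 8 - 0 = 8 + 0 = 8$)
$g{\left(G \right)} = 2 + \frac{G}{2}$
$l{\left(a \right)} = 24 + 3 a$ ($l{\left(a \right)} = 3 \left(a + 8\right) = 3 \left(8 + a\right) = 24 + 3 a$)
$p{\left(z,h \right)} = 9 h$
$B{\left(H,W \right)} = 15$ ($B{\left(H,W \right)} = \left(24 + 3 \left(-3\right)\right) + 9 \left(2 + \frac{1}{2} \left(-4\right)\right) = \left(24 - 9\right) + 9 \left(2 - 2\right) = 15 + 9 \cdot 0 = 15 + 0 = 15$)
$428515 + B{\left(-426 + L{\left(-1,20 \right)},-35 \right)} = 428515 + 15 = 428530$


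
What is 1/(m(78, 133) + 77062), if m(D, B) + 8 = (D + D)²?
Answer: 1/101390 ≈ 9.8629e-6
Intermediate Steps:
m(D, B) = -8 + 4*D² (m(D, B) = -8 + (D + D)² = -8 + (2*D)² = -8 + 4*D²)
1/(m(78, 133) + 77062) = 1/((-8 + 4*78²) + 77062) = 1/((-8 + 4*6084) + 77062) = 1/((-8 + 24336) + 77062) = 1/(24328 + 77062) = 1/101390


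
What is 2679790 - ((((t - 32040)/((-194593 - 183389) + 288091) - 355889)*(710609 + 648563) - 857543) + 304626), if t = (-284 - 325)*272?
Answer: 43481589785324629/89891 ≈ 4.8371e+11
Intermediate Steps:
t = -165648 (t = -609*272 = -165648)
2679790 - ((((t - 32040)/((-194593 - 183389) + 288091) - 355889)*(710609 + 648563) - 857543) + 304626) = 2679790 - ((((-165648 - 32040)/((-194593 - 183389) + 288091) - 355889)*(710609 + 648563) - 857543) + 304626) = 2679790 - (((-197688/(-377982 + 288091) - 355889)*1359172 - 857543) + 304626) = 2679790 - (((-197688/(-89891) - 355889)*1359172 - 857543) + 304626) = 2679790 - (((-197688*(-1/89891) - 355889)*1359172 - 857543) + 304626) = 2679790 - (((197688/89891 - 355889)*1359172 - 857543) + 304626) = 2679790 - ((-31991020411/89891*1359172 - 857543) + 304626) = 2679790 - ((-43481299194059692/89891 - 857543) + 304626) = 2679790 - (-43481376279457505/89891 + 304626) = 2679790 - 1*(-43481348896321739/89891) = 2679790 + 43481348896321739/89891 = 43481589785324629/89891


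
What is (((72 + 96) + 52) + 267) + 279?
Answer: 766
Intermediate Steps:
(((72 + 96) + 52) + 267) + 279 = ((168 + 52) + 267) + 279 = (220 + 267) + 279 = 487 + 279 = 766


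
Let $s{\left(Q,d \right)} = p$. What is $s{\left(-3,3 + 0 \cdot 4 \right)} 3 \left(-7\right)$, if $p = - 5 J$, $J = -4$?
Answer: $-420$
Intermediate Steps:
$p = 20$ ($p = \left(-5\right) \left(-4\right) = 20$)
$s{\left(Q,d \right)} = 20$
$s{\left(-3,3 + 0 \cdot 4 \right)} 3 \left(-7\right) = 20 \cdot 3 \left(-7\right) = 60 \left(-7\right) = -420$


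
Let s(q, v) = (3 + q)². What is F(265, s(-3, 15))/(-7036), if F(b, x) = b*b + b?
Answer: -35245/3518 ≈ -10.018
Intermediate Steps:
F(b, x) = b + b² (F(b, x) = b² + b = b + b²)
F(265, s(-3, 15))/(-7036) = (265*(1 + 265))/(-7036) = (265*266)*(-1/7036) = 70490*(-1/7036) = -35245/3518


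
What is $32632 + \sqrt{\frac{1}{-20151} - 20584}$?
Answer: $32632 + \frac{7 i \sqrt{18953280535}}{6717} \approx 32632.0 + 143.47 i$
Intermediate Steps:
$32632 + \sqrt{\frac{1}{-20151} - 20584} = 32632 + \sqrt{- \frac{1}{20151} - 20584} = 32632 + \sqrt{- \frac{414788185}{20151}} = 32632 + \frac{7 i \sqrt{18953280535}}{6717}$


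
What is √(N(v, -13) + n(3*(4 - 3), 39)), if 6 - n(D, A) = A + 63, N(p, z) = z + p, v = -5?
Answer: I*√114 ≈ 10.677*I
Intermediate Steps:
N(p, z) = p + z
n(D, A) = -57 - A (n(D, A) = 6 - (A + 63) = 6 - (63 + A) = 6 + (-63 - A) = -57 - A)
√(N(v, -13) + n(3*(4 - 3), 39)) = √((-5 - 13) + (-57 - 1*39)) = √(-18 + (-57 - 39)) = √(-18 - 96) = √(-114) = I*√114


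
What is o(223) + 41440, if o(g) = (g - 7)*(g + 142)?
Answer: 120280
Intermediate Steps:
o(g) = (-7 + g)*(142 + g)
o(223) + 41440 = (-994 + 223² + 135*223) + 41440 = (-994 + 49729 + 30105) + 41440 = 78840 + 41440 = 120280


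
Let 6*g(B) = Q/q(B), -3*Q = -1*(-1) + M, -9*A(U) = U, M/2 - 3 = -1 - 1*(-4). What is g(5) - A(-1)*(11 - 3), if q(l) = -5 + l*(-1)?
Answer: -49/60 ≈ -0.81667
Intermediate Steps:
M = 12 (M = 6 + 2*(-1 - 1*(-4)) = 6 + 2*(-1 + 4) = 6 + 2*3 = 6 + 6 = 12)
q(l) = -5 - l
A(U) = -U/9
Q = -13/3 (Q = -(-1*(-1) + 12)/3 = -(1 + 12)/3 = -⅓*13 = -13/3 ≈ -4.3333)
g(B) = -13/(18*(-5 - B)) (g(B) = (-13/(3*(-5 - B)))/6 = -13/(18*(-5 - B)))
g(5) - A(-1)*(11 - 3) = 13/(18*(5 + 5)) - (-⅑*(-1))*(11 - 3) = (13/18)/10 - 8/9 = (13/18)*(⅒) - 1*8/9 = 13/180 - 8/9 = -49/60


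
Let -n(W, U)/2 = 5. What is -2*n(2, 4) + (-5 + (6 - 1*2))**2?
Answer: 21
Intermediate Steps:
n(W, U) = -10 (n(W, U) = -2*5 = -10)
-2*n(2, 4) + (-5 + (6 - 1*2))**2 = -2*(-10) + (-5 + (6 - 1*2))**2 = 20 + (-5 + (6 - 2))**2 = 20 + (-5 + 4)**2 = 20 + (-1)**2 = 20 + 1 = 21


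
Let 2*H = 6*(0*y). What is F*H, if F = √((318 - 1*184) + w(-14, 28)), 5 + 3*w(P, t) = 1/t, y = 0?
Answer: 0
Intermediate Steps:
w(P, t) = -5/3 + 1/(3*t)
H = 0 (H = (6*(0*0))/2 = (6*0)/2 = (½)*0 = 0)
F = √233457/42 (F = √((318 - 1*184) + (⅓)*(1 - 5*28)/28) = √((318 - 184) + (⅓)*(1/28)*(1 - 140)) = √(134 + (⅓)*(1/28)*(-139)) = √(134 - 139/84) = √(11117/84) = √233457/42 ≈ 11.504)
F*H = (√233457/42)*0 = 0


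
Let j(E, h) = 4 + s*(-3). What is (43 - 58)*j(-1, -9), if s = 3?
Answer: 75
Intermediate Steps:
j(E, h) = -5 (j(E, h) = 4 + 3*(-3) = 4 - 9 = -5)
(43 - 58)*j(-1, -9) = (43 - 58)*(-5) = -15*(-5) = 75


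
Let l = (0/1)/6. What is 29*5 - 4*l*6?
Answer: 145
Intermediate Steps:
l = 0 (l = (0*1)*(⅙) = 0*(⅙) = 0)
29*5 - 4*l*6 = 29*5 - 4*0*6 = 145 + 0*6 = 145 + 0 = 145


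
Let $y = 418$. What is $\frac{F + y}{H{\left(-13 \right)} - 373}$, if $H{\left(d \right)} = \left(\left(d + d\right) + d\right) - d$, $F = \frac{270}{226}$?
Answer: $- \frac{6767}{6441} \approx -1.0506$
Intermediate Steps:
$F = \frac{135}{113}$ ($F = 270 \cdot \frac{1}{226} = \frac{135}{113} \approx 1.1947$)
$H{\left(d \right)} = 2 d$ ($H{\left(d \right)} = \left(2 d + d\right) - d = 3 d - d = 2 d$)
$\frac{F + y}{H{\left(-13 \right)} - 373} = \frac{\frac{135}{113} + 418}{2 \left(-13\right) - 373} = \frac{47369}{113 \left(-26 - 373\right)} = \frac{47369}{113 \left(-399\right)} = \frac{47369}{113} \left(- \frac{1}{399}\right) = - \frac{6767}{6441}$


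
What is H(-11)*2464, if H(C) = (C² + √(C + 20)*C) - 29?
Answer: 145376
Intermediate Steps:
H(C) = -29 + C² + C*√(20 + C) (H(C) = (C² + √(20 + C)*C) - 29 = (C² + C*√(20 + C)) - 29 = -29 + C² + C*√(20 + C))
H(-11)*2464 = (-29 + (-11)² - 11*√(20 - 11))*2464 = (-29 + 121 - 11*√9)*2464 = (-29 + 121 - 11*3)*2464 = (-29 + 121 - 33)*2464 = 59*2464 = 145376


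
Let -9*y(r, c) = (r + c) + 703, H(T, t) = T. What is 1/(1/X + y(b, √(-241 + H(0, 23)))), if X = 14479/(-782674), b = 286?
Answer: -2783937750867/456462345844490 + 1886772969*I*√241/456462345844490 ≈ -0.0060989 + 6.4169e-5*I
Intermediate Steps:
y(r, c) = -703/9 - c/9 - r/9 (y(r, c) = -((r + c) + 703)/9 = -((c + r) + 703)/9 = -(703 + c + r)/9 = -703/9 - c/9 - r/9)
X = -14479/782674 (X = 14479*(-1/782674) = -14479/782674 ≈ -0.018499)
1/(1/X + y(b, √(-241 + H(0, 23)))) = 1/(1/(-14479/782674) + (-703/9 - √(-241 + 0)/9 - ⅑*286)) = 1/(-782674/14479 + (-703/9 - I*√241/9 - 286/9)) = 1/(-782674/14479 + (-989/9 - I*√241/9)) = 1/(-21363797/130311 - I*√241/9)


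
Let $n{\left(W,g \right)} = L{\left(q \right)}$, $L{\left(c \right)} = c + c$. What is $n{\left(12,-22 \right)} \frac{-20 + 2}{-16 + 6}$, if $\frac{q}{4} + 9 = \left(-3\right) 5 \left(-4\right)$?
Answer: $\frac{3672}{5} \approx 734.4$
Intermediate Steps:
$q = 204$ ($q = -36 + 4 \left(-3\right) 5 \left(-4\right) = -36 + 4 \left(\left(-15\right) \left(-4\right)\right) = -36 + 4 \cdot 60 = -36 + 240 = 204$)
$L{\left(c \right)} = 2 c$
$n{\left(W,g \right)} = 408$ ($n{\left(W,g \right)} = 2 \cdot 204 = 408$)
$n{\left(12,-22 \right)} \frac{-20 + 2}{-16 + 6} = 408 \frac{-20 + 2}{-16 + 6} = 408 \left(- \frac{18}{-10}\right) = 408 \left(\left(-18\right) \left(- \frac{1}{10}\right)\right) = 408 \cdot \frac{9}{5} = \frac{3672}{5}$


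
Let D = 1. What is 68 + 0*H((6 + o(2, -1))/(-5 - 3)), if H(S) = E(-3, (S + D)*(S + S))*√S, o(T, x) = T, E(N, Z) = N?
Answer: 68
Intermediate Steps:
H(S) = -3*√S
68 + 0*H((6 + o(2, -1))/(-5 - 3)) = 68 + 0*(-3*√(6 + 2)*(I*√2/4)) = 68 + 0*(-3*2*√2*(I*√2/4)) = 68 + 0*(-3*I) = 68 + 0 = 68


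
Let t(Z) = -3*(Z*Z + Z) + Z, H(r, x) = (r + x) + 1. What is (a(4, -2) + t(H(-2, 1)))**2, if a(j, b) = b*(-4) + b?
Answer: 36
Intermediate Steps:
H(r, x) = 1 + r + x
a(j, b) = -3*b (a(j, b) = -4*b + b = -3*b)
t(Z) = -3*Z**2 - 2*Z (t(Z) = -3*(Z**2 + Z) + Z = -3*(Z + Z**2) + Z = (-3*Z - 3*Z**2) + Z = -3*Z**2 - 2*Z)
(a(4, -2) + t(H(-2, 1)))**2 = (-3*(-2) - (1 - 2 + 1)*(2 + 3*(1 - 2 + 1)))**2 = (6 - 1*0*(2 + 3*0))**2 = (6 - 1*0*(2 + 0))**2 = (6 - 1*0*2)**2 = (6 + 0)**2 = 6**2 = 36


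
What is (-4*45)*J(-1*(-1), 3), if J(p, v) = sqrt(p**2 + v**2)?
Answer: -180*sqrt(10) ≈ -569.21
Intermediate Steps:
(-4*45)*J(-1*(-1), 3) = (-4*45)*sqrt((-1*(-1))**2 + 3**2) = -180*sqrt(1**2 + 9) = -180*sqrt(1 + 9) = -180*sqrt(10)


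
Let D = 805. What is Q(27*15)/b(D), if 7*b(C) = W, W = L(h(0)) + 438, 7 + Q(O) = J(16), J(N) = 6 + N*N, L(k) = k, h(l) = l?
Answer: 595/146 ≈ 4.0753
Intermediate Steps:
J(N) = 6 + N**2
Q(O) = 255 (Q(O) = -7 + (6 + 16**2) = -7 + (6 + 256) = -7 + 262 = 255)
W = 438 (W = 0 + 438 = 438)
b(C) = 438/7 (b(C) = (1/7)*438 = 438/7)
Q(27*15)/b(D) = 255/(438/7) = 255*(7/438) = 595/146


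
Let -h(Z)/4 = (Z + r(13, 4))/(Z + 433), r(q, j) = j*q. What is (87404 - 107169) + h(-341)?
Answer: -454306/23 ≈ -19752.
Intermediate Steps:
h(Z) = -4*(52 + Z)/(433 + Z) (h(Z) = -4*(Z + 4*13)/(Z + 433) = -4*(Z + 52)/(433 + Z) = -4*(52 + Z)/(433 + Z))
(87404 - 107169) + h(-341) = (87404 - 107169) + 4*(-52 - 1*(-341))/(433 - 341) = -19765 + 4*(-52 + 341)/92 = -19765 + 4*(1/92)*289 = -19765 + 289/23 = -454306/23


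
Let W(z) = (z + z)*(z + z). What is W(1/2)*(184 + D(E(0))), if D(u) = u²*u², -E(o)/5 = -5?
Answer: 390809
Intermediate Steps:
E(o) = 25 (E(o) = -5*(-5) = 25)
D(u) = u⁴
W(z) = 4*z² (W(z) = (2*z)*(2*z) = 4*z²)
W(1/2)*(184 + D(E(0))) = (4*(1/2)²)*(184 + 25⁴) = (4*(½)²)*(184 + 390625) = (4*(¼))*390809 = 1*390809 = 390809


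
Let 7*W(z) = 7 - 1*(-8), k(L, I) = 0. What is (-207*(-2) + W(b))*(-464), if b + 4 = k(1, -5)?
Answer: -1351632/7 ≈ -1.9309e+5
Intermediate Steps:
b = -4 (b = -4 + 0 = -4)
W(z) = 15/7 (W(z) = (7 - 1*(-8))/7 = (7 + 8)/7 = (1/7)*15 = 15/7)
(-207*(-2) + W(b))*(-464) = (-207*(-2) + 15/7)*(-464) = (414 + 15/7)*(-464) = (2913/7)*(-464) = -1351632/7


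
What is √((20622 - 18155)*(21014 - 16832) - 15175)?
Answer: 11*√85139 ≈ 3209.6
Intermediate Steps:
√((20622 - 18155)*(21014 - 16832) - 15175) = √(2467*4182 - 15175) = √(10316994 - 15175) = √10301819 = 11*√85139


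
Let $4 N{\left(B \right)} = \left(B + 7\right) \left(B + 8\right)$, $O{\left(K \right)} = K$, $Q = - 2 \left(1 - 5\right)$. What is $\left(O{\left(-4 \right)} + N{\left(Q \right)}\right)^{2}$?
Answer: $3136$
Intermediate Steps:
$Q = 8$ ($Q = \left(-2\right) \left(-4\right) = 8$)
$N{\left(B \right)} = \frac{\left(7 + B\right) \left(8 + B\right)}{4}$ ($N{\left(B \right)} = \frac{\left(B + 7\right) \left(B + 8\right)}{4} = \frac{\left(7 + B\right) \left(8 + B\right)}{4}$)
$\left(O{\left(-4 \right)} + N{\left(Q \right)}\right)^{2} = \left(-4 + \left(14 + \frac{8^{2}}{4} + \frac{15}{4} \cdot 8\right)\right)^{2} = \left(-4 + \left(14 + \frac{1}{4} \cdot 64 + 30\right)\right)^{2} = \left(-4 + \left(14 + 16 + 30\right)\right)^{2} = \left(-4 + 60\right)^{2} = 56^{2} = 3136$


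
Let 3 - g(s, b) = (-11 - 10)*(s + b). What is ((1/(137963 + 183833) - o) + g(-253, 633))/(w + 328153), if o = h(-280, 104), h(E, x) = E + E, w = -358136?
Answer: -2749103229/9648409468 ≈ -0.28493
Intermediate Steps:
h(E, x) = 2*E
o = -560 (o = 2*(-280) = -560)
g(s, b) = 3 + 21*b + 21*s (g(s, b) = 3 - (-11 - 10)*(s + b) = 3 - (-21)*(b + s) = 3 - (-21*b - 21*s) = 3 + (21*b + 21*s) = 3 + 21*b + 21*s)
((1/(137963 + 183833) - o) + g(-253, 633))/(w + 328153) = ((1/(137963 + 183833) - 1*(-560)) + (3 + 21*633 + 21*(-253)))/(-358136 + 328153) = ((1/321796 + 560) + (3 + 13293 - 5313))/(-29983) = ((1/321796 + 560) + 7983)*(-1/29983) = (180205761/321796 + 7983)*(-1/29983) = (2749103229/321796)*(-1/29983) = -2749103229/9648409468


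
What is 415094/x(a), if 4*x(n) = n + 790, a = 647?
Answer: 1660376/1437 ≈ 1155.4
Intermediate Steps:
x(n) = 395/2 + n/4 (x(n) = (n + 790)/4 = (790 + n)/4 = 395/2 + n/4)
415094/x(a) = 415094/(395/2 + (1/4)*647) = 415094/(395/2 + 647/4) = 415094/(1437/4) = 415094*(4/1437) = 1660376/1437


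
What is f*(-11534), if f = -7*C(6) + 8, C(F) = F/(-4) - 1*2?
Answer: -374855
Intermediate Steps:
C(F) = -2 - F/4 (C(F) = F*(-¼) - 2 = -F/4 - 2 = -2 - F/4)
f = 65/2 (f = -7*(-2 - ¼*6) + 8 = -7*(-2 - 3/2) + 8 = -7*(-7/2) + 8 = 49/2 + 8 = 65/2 ≈ 32.500)
f*(-11534) = (65/2)*(-11534) = -374855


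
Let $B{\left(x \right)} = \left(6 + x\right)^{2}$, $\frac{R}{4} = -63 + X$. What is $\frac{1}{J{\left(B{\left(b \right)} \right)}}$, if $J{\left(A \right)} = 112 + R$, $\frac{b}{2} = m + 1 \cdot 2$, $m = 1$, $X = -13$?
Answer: $- \frac{1}{192} \approx -0.0052083$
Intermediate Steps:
$b = 6$ ($b = 2 \left(1 + 1 \cdot 2\right) = 2 \left(1 + 2\right) = 2 \cdot 3 = 6$)
$R = -304$ ($R = 4 \left(-63 - 13\right) = 4 \left(-76\right) = -304$)
$J{\left(A \right)} = -192$ ($J{\left(A \right)} = 112 - 304 = -192$)
$\frac{1}{J{\left(B{\left(b \right)} \right)}} = \frac{1}{-192} = - \frac{1}{192}$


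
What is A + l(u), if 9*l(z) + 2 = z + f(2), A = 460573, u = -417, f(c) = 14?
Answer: 460528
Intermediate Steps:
l(z) = 4/3 + z/9 (l(z) = -2/9 + (z + 14)/9 = -2/9 + (14 + z)/9 = -2/9 + (14/9 + z/9) = 4/3 + z/9)
A + l(u) = 460573 + (4/3 + (⅑)*(-417)) = 460573 + (4/3 - 139/3) = 460573 - 45 = 460528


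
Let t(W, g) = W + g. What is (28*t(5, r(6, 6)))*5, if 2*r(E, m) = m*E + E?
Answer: 3640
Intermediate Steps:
r(E, m) = E/2 + E*m/2 (r(E, m) = (m*E + E)/2 = (E*m + E)/2 = (E + E*m)/2 = E/2 + E*m/2)
(28*t(5, r(6, 6)))*5 = (28*(5 + (½)*6*(1 + 6)))*5 = (28*(5 + (½)*6*7))*5 = (28*(5 + 21))*5 = (28*26)*5 = 728*5 = 3640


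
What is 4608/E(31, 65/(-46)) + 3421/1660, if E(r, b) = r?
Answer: 7755331/51460 ≈ 150.71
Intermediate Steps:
4608/E(31, 65/(-46)) + 3421/1660 = 4608/31 + 3421/1660 = 7755331/51460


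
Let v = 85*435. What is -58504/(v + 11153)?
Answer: -7313/6016 ≈ -1.2156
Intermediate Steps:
v = 36975
-58504/(v + 11153) = -58504/(36975 + 11153) = -58504/48128 = -58504*1/48128 = -7313/6016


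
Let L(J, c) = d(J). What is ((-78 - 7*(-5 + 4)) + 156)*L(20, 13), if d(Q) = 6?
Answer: 510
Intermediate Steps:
L(J, c) = 6
((-78 - 7*(-5 + 4)) + 156)*L(20, 13) = ((-78 - 7*(-5 + 4)) + 156)*6 = ((-78 - 7*(-1)) + 156)*6 = ((-78 + 7) + 156)*6 = (-71 + 156)*6 = 85*6 = 510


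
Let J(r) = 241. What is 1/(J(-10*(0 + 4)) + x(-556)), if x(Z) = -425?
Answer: -1/184 ≈ -0.0054348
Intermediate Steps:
1/(J(-10*(0 + 4)) + x(-556)) = 1/(241 - 425) = 1/(-184) = -1/184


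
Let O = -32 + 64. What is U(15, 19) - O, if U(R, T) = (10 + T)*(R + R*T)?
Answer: 8668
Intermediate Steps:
O = 32
U(15, 19) - O = 15*(10 + 19**2 + 11*19) - 1*32 = 15*(10 + 361 + 209) - 32 = 15*580 - 32 = 8700 - 32 = 8668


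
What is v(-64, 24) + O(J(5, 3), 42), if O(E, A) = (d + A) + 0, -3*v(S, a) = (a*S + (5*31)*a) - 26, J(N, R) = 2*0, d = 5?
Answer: -2017/3 ≈ -672.33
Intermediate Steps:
J(N, R) = 0
v(S, a) = 26/3 - 155*a/3 - S*a/3 (v(S, a) = -((a*S + (5*31)*a) - 26)/3 = -((S*a + 155*a) - 26)/3 = -((155*a + S*a) - 26)/3 = -(-26 + 155*a + S*a)/3 = 26/3 - 155*a/3 - S*a/3)
O(E, A) = 5 + A (O(E, A) = (5 + A) + 0 = 5 + A)
v(-64, 24) + O(J(5, 3), 42) = (26/3 - 155/3*24 - 1/3*(-64)*24) + (5 + 42) = (26/3 - 1240 + 512) + 47 = -2158/3 + 47 = -2017/3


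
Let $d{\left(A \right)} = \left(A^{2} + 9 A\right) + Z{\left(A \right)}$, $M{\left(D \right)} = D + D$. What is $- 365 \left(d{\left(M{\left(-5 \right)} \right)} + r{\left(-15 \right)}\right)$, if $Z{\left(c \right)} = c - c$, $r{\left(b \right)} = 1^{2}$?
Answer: $-4015$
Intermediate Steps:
$M{\left(D \right)} = 2 D$
$r{\left(b \right)} = 1$
$Z{\left(c \right)} = 0$
$d{\left(A \right)} = A^{2} + 9 A$ ($d{\left(A \right)} = \left(A^{2} + 9 A\right) + 0 = A^{2} + 9 A$)
$- 365 \left(d{\left(M{\left(-5 \right)} \right)} + r{\left(-15 \right)}\right) = - 365 \left(2 \left(-5\right) \left(9 + 2 \left(-5\right)\right) + 1\right) = - 365 \left(- 10 \left(9 - 10\right) + 1\right) = - 365 \left(\left(-10\right) \left(-1\right) + 1\right) = - 365 \left(10 + 1\right) = \left(-365\right) 11 = -4015$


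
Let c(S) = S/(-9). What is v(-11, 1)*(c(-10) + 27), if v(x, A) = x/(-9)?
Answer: 2783/81 ≈ 34.358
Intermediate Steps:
c(S) = -S/9 (c(S) = S*(-⅑) = -S/9)
v(x, A) = -x/9 (v(x, A) = x*(-⅑) = -x/9)
v(-11, 1)*(c(-10) + 27) = (-⅑*(-11))*(-⅑*(-10) + 27) = 11*(10/9 + 27)/9 = (11/9)*(253/9) = 2783/81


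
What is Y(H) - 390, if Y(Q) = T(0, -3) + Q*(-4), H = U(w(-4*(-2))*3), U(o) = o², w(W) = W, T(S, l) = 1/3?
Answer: -8081/3 ≈ -2693.7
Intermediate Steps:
T(S, l) = ⅓
H = 576 (H = (-4*(-2)*3)² = (8*3)² = 24² = 576)
Y(Q) = ⅓ - 4*Q (Y(Q) = ⅓ + Q*(-4) = ⅓ - 4*Q)
Y(H) - 390 = (⅓ - 4*576) - 390 = (⅓ - 2304) - 390 = -6911/3 - 390 = -8081/3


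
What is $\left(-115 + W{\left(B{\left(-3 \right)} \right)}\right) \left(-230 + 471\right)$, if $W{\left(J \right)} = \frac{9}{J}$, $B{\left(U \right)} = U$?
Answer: $-28438$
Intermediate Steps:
$\left(-115 + W{\left(B{\left(-3 \right)} \right)}\right) \left(-230 + 471\right) = \left(-115 + \frac{9}{-3}\right) \left(-230 + 471\right) = \left(-115 + 9 \left(- \frac{1}{3}\right)\right) 241 = \left(-115 - 3\right) 241 = \left(-118\right) 241 = -28438$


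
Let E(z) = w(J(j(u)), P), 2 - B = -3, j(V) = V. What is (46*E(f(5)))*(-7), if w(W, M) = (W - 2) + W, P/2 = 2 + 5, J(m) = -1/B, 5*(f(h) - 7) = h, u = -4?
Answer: 3864/5 ≈ 772.80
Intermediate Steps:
f(h) = 7 + h/5
B = 5 (B = 2 - 1*(-3) = 2 + 3 = 5)
J(m) = -⅕ (J(m) = -1/5 = -1*⅕ = -⅕)
P = 14 (P = 2*(2 + 5) = 2*7 = 14)
w(W, M) = -2 + 2*W (w(W, M) = (-2 + W) + W = -2 + 2*W)
E(z) = -12/5 (E(z) = -2 + 2*(-⅕) = -2 - ⅖ = -12/5)
(46*E(f(5)))*(-7) = (46*(-12/5))*(-7) = -552/5*(-7) = 3864/5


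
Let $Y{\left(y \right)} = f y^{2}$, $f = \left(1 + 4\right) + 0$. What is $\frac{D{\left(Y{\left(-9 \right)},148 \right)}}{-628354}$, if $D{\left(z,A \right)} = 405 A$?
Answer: $- \frac{29970}{314177} \approx -0.095392$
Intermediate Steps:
$f = 5$ ($f = 5 + 0 = 5$)
$Y{\left(y \right)} = 5 y^{2}$
$\frac{D{\left(Y{\left(-9 \right)},148 \right)}}{-628354} = \frac{405 \cdot 148}{-628354} = 59940 \left(- \frac{1}{628354}\right) = - \frac{29970}{314177}$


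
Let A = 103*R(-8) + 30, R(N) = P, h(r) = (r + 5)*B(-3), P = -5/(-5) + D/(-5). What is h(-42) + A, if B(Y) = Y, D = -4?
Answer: 1632/5 ≈ 326.40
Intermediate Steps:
P = 9/5 (P = -5/(-5) - 4/(-5) = -5*(-1/5) - 4*(-1/5) = 1 + 4/5 = 9/5 ≈ 1.8000)
h(r) = -15 - 3*r (h(r) = (r + 5)*(-3) = (5 + r)*(-3) = -15 - 3*r)
R(N) = 9/5
A = 1077/5 (A = 103*(9/5) + 30 = 927/5 + 30 = 1077/5 ≈ 215.40)
h(-42) + A = (-15 - 3*(-42)) + 1077/5 = (-15 + 126) + 1077/5 = 111 + 1077/5 = 1632/5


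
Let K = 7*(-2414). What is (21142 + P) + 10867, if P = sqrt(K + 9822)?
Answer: 32009 + 2*I*sqrt(1769) ≈ 32009.0 + 84.119*I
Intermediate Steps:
K = -16898
P = 2*I*sqrt(1769) (P = sqrt(-16898 + 9822) = sqrt(-7076) = 2*I*sqrt(1769) ≈ 84.119*I)
(21142 + P) + 10867 = (21142 + 2*I*sqrt(1769)) + 10867 = 32009 + 2*I*sqrt(1769)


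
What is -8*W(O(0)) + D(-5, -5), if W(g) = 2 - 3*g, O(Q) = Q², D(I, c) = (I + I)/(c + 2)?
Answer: -38/3 ≈ -12.667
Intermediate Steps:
D(I, c) = 2*I/(2 + c) (D(I, c) = (2*I)/(2 + c) = 2*I/(2 + c))
-8*W(O(0)) + D(-5, -5) = -8*(2 - 3*0²) + 2*(-5)/(2 - 5) = -8*(2 - 3*0) + 2*(-5)/(-3) = -8*(2 + 0) + 2*(-5)*(-⅓) = -8*2 + 10/3 = -16 + 10/3 = -38/3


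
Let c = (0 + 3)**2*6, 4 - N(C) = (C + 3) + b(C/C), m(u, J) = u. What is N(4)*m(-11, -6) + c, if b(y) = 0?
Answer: 87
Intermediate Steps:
N(C) = 1 - C (N(C) = 4 - ((C + 3) + 0) = 4 - ((3 + C) + 0) = 4 - (3 + C) = 4 + (-3 - C) = 1 - C)
c = 54 (c = 3**2*6 = 9*6 = 54)
N(4)*m(-11, -6) + c = (1 - 1*4)*(-11) + 54 = (1 - 4)*(-11) + 54 = -3*(-11) + 54 = 33 + 54 = 87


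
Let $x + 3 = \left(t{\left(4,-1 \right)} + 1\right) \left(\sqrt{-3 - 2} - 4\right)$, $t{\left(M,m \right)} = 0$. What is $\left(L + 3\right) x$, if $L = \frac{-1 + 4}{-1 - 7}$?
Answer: $- \frac{147}{8} + \frac{21 i \sqrt{5}}{8} \approx -18.375 + 5.8697 i$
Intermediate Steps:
$L = - \frac{3}{8}$ ($L = \frac{3}{-8} = 3 \left(- \frac{1}{8}\right) = - \frac{3}{8} \approx -0.375$)
$x = -7 + i \sqrt{5}$ ($x = -3 + \left(0 + 1\right) \left(\sqrt{-3 - 2} - 4\right) = -3 + 1 \left(\sqrt{-5} - 4\right) = -3 + 1 \left(i \sqrt{5} - 4\right) = -3 + 1 \left(-4 + i \sqrt{5}\right) = -3 - \left(4 - i \sqrt{5}\right) = -7 + i \sqrt{5} \approx -7.0 + 2.2361 i$)
$\left(L + 3\right) x = \left(- \frac{3}{8} + 3\right) \left(-7 + i \sqrt{5}\right) = \frac{21 \left(-7 + i \sqrt{5}\right)}{8} = - \frac{147}{8} + \frac{21 i \sqrt{5}}{8}$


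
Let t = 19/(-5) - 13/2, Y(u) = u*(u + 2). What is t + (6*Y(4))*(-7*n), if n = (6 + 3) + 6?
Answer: -151303/10 ≈ -15130.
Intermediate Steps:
Y(u) = u*(2 + u)
n = 15 (n = 9 + 6 = 15)
t = -103/10 (t = 19*(-1/5) - 13*1/2 = -19/5 - 13/2 = -103/10 ≈ -10.300)
t + (6*Y(4))*(-7*n) = -103/10 + (6*(4*(2 + 4)))*(-7*15) = -103/10 + (6*(4*6))*(-105) = -103/10 + (6*24)*(-105) = -103/10 + 144*(-105) = -103/10 - 15120 = -151303/10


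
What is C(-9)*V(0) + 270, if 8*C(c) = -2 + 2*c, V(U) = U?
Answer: 270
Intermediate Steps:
C(c) = -1/4 + c/4 (C(c) = (-2 + 2*c)/8 = -1/4 + c/4)
C(-9)*V(0) + 270 = (-1/4 + (1/4)*(-9))*0 + 270 = (-1/4 - 9/4)*0 + 270 = -5/2*0 + 270 = 0 + 270 = 270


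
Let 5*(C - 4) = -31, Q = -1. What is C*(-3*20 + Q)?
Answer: 671/5 ≈ 134.20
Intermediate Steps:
C = -11/5 (C = 4 + (⅕)*(-31) = 4 - 31/5 = -11/5 ≈ -2.2000)
C*(-3*20 + Q) = -11*(-3*20 - 1)/5 = -11*(-60 - 1)/5 = -11/5*(-61) = 671/5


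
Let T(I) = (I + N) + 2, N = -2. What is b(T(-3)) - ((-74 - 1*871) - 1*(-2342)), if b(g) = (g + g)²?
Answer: -1361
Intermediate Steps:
T(I) = I (T(I) = (I - 2) + 2 = (-2 + I) + 2 = I)
b(g) = 4*g² (b(g) = (2*g)² = 4*g²)
b(T(-3)) - ((-74 - 1*871) - 1*(-2342)) = 4*(-3)² - ((-74 - 1*871) - 1*(-2342)) = 4*9 - ((-74 - 871) + 2342) = 36 - (-945 + 2342) = 36 - 1*1397 = 36 - 1397 = -1361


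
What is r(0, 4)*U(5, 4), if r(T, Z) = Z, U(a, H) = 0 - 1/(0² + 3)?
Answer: -4/3 ≈ -1.3333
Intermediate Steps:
U(a, H) = -⅓ (U(a, H) = 0 - 1/(0 + 3) = 0 - 1/3 = 0 - 1*⅓ = 0 - ⅓ = -⅓)
r(0, 4)*U(5, 4) = 4*(-⅓) = -4/3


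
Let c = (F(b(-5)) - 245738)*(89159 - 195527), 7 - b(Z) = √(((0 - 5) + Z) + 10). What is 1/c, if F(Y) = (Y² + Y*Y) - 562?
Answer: 1/26188014336 ≈ 3.8185e-11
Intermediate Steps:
b(Z) = 7 - √(5 + Z) (b(Z) = 7 - √(((0 - 5) + Z) + 10) = 7 - √((-5 + Z) + 10) = 7 - √(5 + Z))
F(Y) = -562 + 2*Y² (F(Y) = (Y² + Y²) - 562 = 2*Y² - 562 = -562 + 2*Y²)
c = 26188014336 (c = ((-562 + 2*(7 - √(5 - 5))²) - 245738)*(89159 - 195527) = ((-562 + 2*(7 - √0)²) - 245738)*(-106368) = ((-562 + 2*(7 - 1*0)²) - 245738)*(-106368) = ((-562 + 2*(7 + 0)²) - 245738)*(-106368) = ((-562 + 2*7²) - 245738)*(-106368) = ((-562 + 2*49) - 245738)*(-106368) = ((-562 + 98) - 245738)*(-106368) = (-464 - 245738)*(-106368) = -246202*(-106368) = 26188014336)
1/c = 1/26188014336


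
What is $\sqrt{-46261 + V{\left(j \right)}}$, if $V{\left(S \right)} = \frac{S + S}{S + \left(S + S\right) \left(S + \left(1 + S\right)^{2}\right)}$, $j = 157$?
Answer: $\frac{i \sqrt{116779373865303}}{50243} \approx 215.08 i$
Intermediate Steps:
$V{\left(S \right)} = \frac{2 S}{S + 2 S \left(S + \left(1 + S\right)^{2}\right)}$
$\sqrt{-46261 + V{\left(j \right)}} = \sqrt{-46261 + \frac{2}{3 + 2 \cdot 157^{2} + 6 \cdot 157}} = \sqrt{-46261 + \frac{2}{3 + 2 \cdot 24649 + 942}} = \sqrt{-46261 + \frac{2}{3 + 49298 + 942}} = \sqrt{-46261 + \frac{2}{50243}} = \sqrt{- \frac{2324291421}{50243}} = \frac{i \sqrt{116779373865303}}{50243}$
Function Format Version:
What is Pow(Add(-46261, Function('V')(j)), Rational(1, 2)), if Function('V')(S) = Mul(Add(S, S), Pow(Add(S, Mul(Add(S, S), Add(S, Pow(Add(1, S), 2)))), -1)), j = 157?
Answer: Mul(Rational(1, 50243), I, Pow(116779373865303, Rational(1, 2))) ≈ Mul(215.08, I)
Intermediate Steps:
Function('V')(S) = Mul(2, S, Pow(Add(S, Mul(2, S, Add(S, Pow(Add(1, S), 2)))), -1)) (Function('V')(S) = Mul(Mul(2, S), Pow(Add(S, Mul(Mul(2, S), Add(S, Pow(Add(1, S), 2)))), -1)) = Mul(Mul(2, S), Pow(Add(S, Mul(2, S, Add(S, Pow(Add(1, S), 2)))), -1)) = Mul(2, S, Pow(Add(S, Mul(2, S, Add(S, Pow(Add(1, S), 2)))), -1)))
Pow(Add(-46261, Function('V')(j)), Rational(1, 2)) = Pow(Add(-46261, Mul(2, Pow(Add(3, Mul(2, Pow(157, 2)), Mul(6, 157)), -1))), Rational(1, 2)) = Pow(Add(-46261, Mul(2, Pow(Add(3, Mul(2, 24649), 942), -1))), Rational(1, 2)) = Pow(Add(-46261, Mul(2, Pow(Add(3, 49298, 942), -1))), Rational(1, 2)) = Pow(Add(-46261, Mul(2, Pow(50243, -1))), Rational(1, 2)) = Pow(Add(-46261, Mul(2, Rational(1, 50243))), Rational(1, 2)) = Pow(Add(-46261, Rational(2, 50243)), Rational(1, 2)) = Pow(Rational(-2324291421, 50243), Rational(1, 2)) = Mul(Rational(1, 50243), I, Pow(116779373865303, Rational(1, 2)))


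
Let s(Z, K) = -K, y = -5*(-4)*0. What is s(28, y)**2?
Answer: 0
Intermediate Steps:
y = 0 (y = 20*0 = 0)
s(28, y)**2 = (-1*0)**2 = 0**2 = 0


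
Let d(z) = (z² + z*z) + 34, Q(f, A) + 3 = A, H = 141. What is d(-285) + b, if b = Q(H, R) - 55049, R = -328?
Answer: 107104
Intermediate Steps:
Q(f, A) = -3 + A
d(z) = 34 + 2*z² (d(z) = (z² + z²) + 34 = 2*z² + 34 = 34 + 2*z²)
b = -55380 (b = (-3 - 328) - 55049 = -331 - 55049 = -55380)
d(-285) + b = (34 + 2*(-285)²) - 55380 = (34 + 2*81225) - 55380 = (34 + 162450) - 55380 = 162484 - 55380 = 107104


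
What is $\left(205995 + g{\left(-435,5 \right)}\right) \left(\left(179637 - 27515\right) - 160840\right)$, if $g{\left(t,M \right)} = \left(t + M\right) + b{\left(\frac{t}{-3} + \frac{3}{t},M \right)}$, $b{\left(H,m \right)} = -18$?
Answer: $-1791958746$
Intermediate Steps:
$g{\left(t,M \right)} = -18 + M + t$ ($g{\left(t,M \right)} = \left(t + M\right) - 18 = \left(M + t\right) - 18 = -18 + M + t$)
$\left(205995 + g{\left(-435,5 \right)}\right) \left(\left(179637 - 27515\right) - 160840\right) = \left(205995 - 448\right) \left(\left(179637 - 27515\right) - 160840\right) = 205547 \left(152122 - 160840\right) = 205547 \left(-8718\right) = -1791958746$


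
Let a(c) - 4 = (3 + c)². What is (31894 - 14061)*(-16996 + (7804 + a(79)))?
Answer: -43940512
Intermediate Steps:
a(c) = 4 + (3 + c)²
(31894 - 14061)*(-16996 + (7804 + a(79))) = (31894 - 14061)*(-16996 + (7804 + (4 + (3 + 79)²))) = 17833*(-16996 + (7804 + (4 + 82²))) = 17833*(-16996 + (7804 + (4 + 6724))) = 17833*(-16996 + (7804 + 6728)) = 17833*(-16996 + 14532) = 17833*(-2464) = -43940512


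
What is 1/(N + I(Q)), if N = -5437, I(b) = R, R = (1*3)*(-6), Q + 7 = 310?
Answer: -1/5455 ≈ -0.00018332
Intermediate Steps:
Q = 303 (Q = -7 + 310 = 303)
R = -18 (R = 3*(-6) = -18)
I(b) = -18
1/(N + I(Q)) = 1/(-5437 - 18) = 1/(-5455) = -1/5455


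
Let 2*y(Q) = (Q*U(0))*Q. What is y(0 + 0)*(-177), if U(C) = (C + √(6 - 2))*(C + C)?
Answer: 0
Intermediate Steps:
U(C) = 2*C*(2 + C) (U(C) = (C + √4)*(2*C) = (C + 2)*(2*C) = (2 + C)*(2*C) = 2*C*(2 + C))
y(Q) = 0 (y(Q) = ((Q*(2*0*(2 + 0)))*Q)/2 = ((Q*(2*0*2))*Q)/2 = ((Q*0)*Q)/2 = (0*Q)/2 = (½)*0 = 0)
y(0 + 0)*(-177) = 0*(-177) = 0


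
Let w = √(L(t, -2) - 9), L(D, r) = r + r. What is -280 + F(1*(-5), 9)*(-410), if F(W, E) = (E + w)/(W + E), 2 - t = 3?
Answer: -2405/2 - 205*I*√13/2 ≈ -1202.5 - 369.57*I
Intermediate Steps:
t = -1 (t = 2 - 1*3 = 2 - 3 = -1)
L(D, r) = 2*r
w = I*√13 (w = √(2*(-2) - 9) = √(-4 - 9) = √(-13) = I*√13 ≈ 3.6056*I)
F(W, E) = (E + I*√13)/(E + W) (F(W, E) = (E + I*√13)/(W + E) = (E + I*√13)/(E + W))
-280 + F(1*(-5), 9)*(-410) = -280 + ((9 + I*√13)/(9 + 1*(-5)))*(-410) = -280 + ((9 + I*√13)/(9 - 5))*(-410) = -280 + ((9 + I*√13)/4)*(-410) = -280 + (9/4 + I*√13/4)*(-410) = -280 + (-1845/2 - 205*I*√13/2) = -2405/2 - 205*I*√13/2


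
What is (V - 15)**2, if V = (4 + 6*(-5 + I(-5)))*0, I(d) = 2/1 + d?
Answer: 225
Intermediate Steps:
I(d) = 2 + d (I(d) = 2*1 + d = 2 + d)
V = 0 (V = (4 + 6*(-5 + (2 - 5)))*0 = (4 + 6*(-5 - 3))*0 = (4 + 6*(-8))*0 = (4 - 48)*0 = -44*0 = 0)
(V - 15)**2 = (0 - 15)**2 = (-15)**2 = 225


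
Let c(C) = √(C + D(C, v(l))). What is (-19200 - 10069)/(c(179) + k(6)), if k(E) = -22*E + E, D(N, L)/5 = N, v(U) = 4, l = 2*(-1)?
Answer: 614649/2467 + 29269*√1074/14802 ≈ 313.95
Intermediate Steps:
l = -2
D(N, L) = 5*N
c(C) = √6*√C (c(C) = √(C + 5*C) = √(6*C) = √6*√C)
k(E) = -21*E
(-19200 - 10069)/(c(179) + k(6)) = (-19200 - 10069)/(√6*√179 - 21*6) = -29269/(√1074 - 126) = -29269/(-126 + √1074)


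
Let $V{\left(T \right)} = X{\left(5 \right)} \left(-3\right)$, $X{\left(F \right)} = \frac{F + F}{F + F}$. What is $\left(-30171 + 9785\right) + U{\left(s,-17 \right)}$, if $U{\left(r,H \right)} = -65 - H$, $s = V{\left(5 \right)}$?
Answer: $-20434$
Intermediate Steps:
$X{\left(F \right)} = 1$ ($X{\left(F \right)} = \frac{2 F}{2 F} = 2 F \frac{1}{2 F} = 1$)
$V{\left(T \right)} = -3$ ($V{\left(T \right)} = 1 \left(-3\right) = -3$)
$s = -3$
$\left(-30171 + 9785\right) + U{\left(s,-17 \right)} = \left(-30171 + 9785\right) - 48 = -20386 + \left(-65 + 17\right) = -20386 - 48 = -20434$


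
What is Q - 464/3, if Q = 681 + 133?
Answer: 1978/3 ≈ 659.33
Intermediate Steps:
Q = 814
Q - 464/3 = 814 - 464/3 = 1978/3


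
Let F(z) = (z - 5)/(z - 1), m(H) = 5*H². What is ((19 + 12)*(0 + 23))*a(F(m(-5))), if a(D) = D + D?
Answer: 1380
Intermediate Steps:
F(z) = (-5 + z)/(-1 + z)
a(D) = 2*D
((19 + 12)*(0 + 23))*a(F(m(-5))) = ((19 + 12)*(0 + 23))*(2*((-5 + 5*(-5)²)/(-1 + 5*(-5)²))) = (31*23)*(2*((-5 + 5*25)/(-1 + 5*25))) = 713*(2*((-5 + 125)/(-1 + 125))) = 713*(2*(120/124)) = 713*(2*((1/124)*120)) = 713*(2*(30/31)) = 713*(60/31) = 1380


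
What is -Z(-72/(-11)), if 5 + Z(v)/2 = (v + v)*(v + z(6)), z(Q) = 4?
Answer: -32198/121 ≈ -266.10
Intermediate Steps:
Z(v) = -10 + 4*v*(4 + v) (Z(v) = -10 + 2*((v + v)*(v + 4)) = -10 + 2*((2*v)*(4 + v)) = -10 + 2*(2*v*(4 + v)) = -10 + 4*v*(4 + v))
-Z(-72/(-11)) = -(-10 + 4*(-72/(-11))**2 + 16*(-72/(-11))) = -(-10 + 4*(-72*(-1/11))**2 + 16*(-72*(-1/11))) = -(-10 + 4*(72/11)**2 + 16*(72/11)) = -(-10 + 4*(5184/121) + 1152/11) = -(-10 + 20736/121 + 1152/11) = -1*32198/121 = -32198/121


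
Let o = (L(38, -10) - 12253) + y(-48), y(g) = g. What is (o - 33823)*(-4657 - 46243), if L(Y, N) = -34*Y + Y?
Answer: 2411540200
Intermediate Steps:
L(Y, N) = -33*Y
o = -13555 (o = (-33*38 - 12253) - 48 = (-1254 - 12253) - 48 = -13507 - 48 = -13555)
(o - 33823)*(-4657 - 46243) = (-13555 - 33823)*(-4657 - 46243) = -47378*(-50900) = 2411540200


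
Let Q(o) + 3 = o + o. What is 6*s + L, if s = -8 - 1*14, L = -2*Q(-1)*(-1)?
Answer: -142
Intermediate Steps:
Q(o) = -3 + 2*o (Q(o) = -3 + (o + o) = -3 + 2*o)
L = -10 (L = -2*(-3 + 2*(-1))*(-1) = -2*(-3 - 2)*(-1) = -2*(-5)*(-1) = 10*(-1) = -10)
s = -22 (s = -8 - 14 = -22)
6*s + L = 6*(-22) - 10 = -132 - 10 = -142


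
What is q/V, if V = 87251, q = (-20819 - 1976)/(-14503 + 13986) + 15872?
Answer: 175077/959761 ≈ 0.18242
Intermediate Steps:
q = 175077/11 (q = -22795/(-517) + 15872 = -22795*(-1/517) + 15872 = 485/11 + 15872 = 175077/11 ≈ 15916.)
q/V = (175077/11)/87251 = (175077/11)*(1/87251) = 175077/959761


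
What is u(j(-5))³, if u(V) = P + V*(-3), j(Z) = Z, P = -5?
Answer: 1000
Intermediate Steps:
u(V) = -5 - 3*V (u(V) = -5 + V*(-3) = -5 - 3*V)
u(j(-5))³ = (-5 - 3*(-5))³ = (-5 + 15)³ = 10³ = 1000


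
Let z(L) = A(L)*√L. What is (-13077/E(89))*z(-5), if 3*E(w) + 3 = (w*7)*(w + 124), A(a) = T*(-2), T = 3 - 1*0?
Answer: 13077*I*√5/7372 ≈ 3.9665*I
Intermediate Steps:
T = 3 (T = 3 + 0 = 3)
A(a) = -6 (A(a) = 3*(-2) = -6)
E(w) = -1 + 7*w*(124 + w)/3 (E(w) = -1 + ((w*7)*(w + 124))/3 = -1 + ((7*w)*(124 + w))/3 = -1 + (7*w*(124 + w))/3 = -1 + 7*w*(124 + w)/3)
z(L) = -6*√L
(-13077/E(89))*z(-5) = (-13077/(-1 + (7/3)*89² + (868/3)*89))*(-6*I*√5) = (-13077/(-1 + (7/3)*7921 + 77252/3))*(-6*I*√5) = (-13077/(-1 + 55447/3 + 77252/3))*(-6*I*√5) = (-13077/44232)*(-6*I*√5) = (-13077*1/44232)*(-6*I*√5) = -(-13077)*I*√5/7372 = 13077*I*√5/7372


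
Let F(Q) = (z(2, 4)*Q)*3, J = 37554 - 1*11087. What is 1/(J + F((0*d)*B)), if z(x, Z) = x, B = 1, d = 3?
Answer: 1/26467 ≈ 3.7783e-5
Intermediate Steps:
J = 26467 (J = 37554 - 11087 = 26467)
F(Q) = 6*Q (F(Q) = (2*Q)*3 = 6*Q)
1/(J + F((0*d)*B)) = 1/(26467 + 6*((0*3)*1)) = 1/(26467 + 6*(0*1)) = 1/(26467 + 6*0) = 1/(26467 + 0) = 1/26467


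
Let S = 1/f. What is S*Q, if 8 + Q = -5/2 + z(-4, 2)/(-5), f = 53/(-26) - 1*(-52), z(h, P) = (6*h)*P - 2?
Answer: -13/1299 ≈ -0.010008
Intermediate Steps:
z(h, P) = -2 + 6*P*h (z(h, P) = 6*P*h - 2 = -2 + 6*P*h)
f = 1299/26 (f = 53*(-1/26) + 52 = -53/26 + 52 = 1299/26 ≈ 49.962)
Q = -½ (Q = -8 + (-5/2 + (-2 + 6*2*(-4))/(-5)) = -8 + (-5*½ + (-2 - 48)*(-⅕)) = -8 + (-5/2 - 50*(-⅕)) = -8 + (-5/2 + 10) = -8 + 15/2 = -½ ≈ -0.50000)
S = 26/1299 (S = 1/(1299/26) = 26/1299 ≈ 0.020015)
S*Q = (26/1299)*(-½) = -13/1299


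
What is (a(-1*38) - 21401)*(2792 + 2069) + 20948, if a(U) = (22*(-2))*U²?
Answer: -412857809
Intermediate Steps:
a(U) = -44*U²
(a(-1*38) - 21401)*(2792 + 2069) + 20948 = (-44*(-1*38)² - 21401)*(2792 + 2069) + 20948 = (-44*(-38)² - 21401)*4861 + 20948 = (-44*1444 - 21401)*4861 + 20948 = (-63536 - 21401)*4861 + 20948 = -84937*4861 + 20948 = -412878757 + 20948 = -412857809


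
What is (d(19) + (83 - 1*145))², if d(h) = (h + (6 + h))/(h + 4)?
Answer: 1909924/529 ≈ 3610.4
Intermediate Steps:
d(h) = (6 + 2*h)/(4 + h)
(d(19) + (83 - 1*145))² = (2*(3 + 19)/(4 + 19) + (83 - 1*145))² = (2*22/23 + (83 - 145))² = (2*(1/23)*22 - 62)² = (44/23 - 62)² = (-1382/23)² = 1909924/529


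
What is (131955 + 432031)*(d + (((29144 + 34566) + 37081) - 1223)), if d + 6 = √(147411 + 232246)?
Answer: 56151574132 + 563986*√379657 ≈ 5.6499e+10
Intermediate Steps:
d = -6 + √379657 (d = -6 + √(147411 + 232246) = -6 + √379657 ≈ 610.16)
(131955 + 432031)*(d + (((29144 + 34566) + 37081) - 1223)) = (131955 + 432031)*((-6 + √379657) + (((29144 + 34566) + 37081) - 1223)) = 563986*((-6 + √379657) + ((63710 + 37081) - 1223)) = 563986*((-6 + √379657) + (100791 - 1223)) = 563986*((-6 + √379657) + 99568) = 563986*(99562 + √379657) = 56151574132 + 563986*√379657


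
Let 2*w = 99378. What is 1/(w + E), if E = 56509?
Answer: 1/106198 ≈ 9.4164e-6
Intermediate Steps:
w = 49689 (w = (1/2)*99378 = 49689)
1/(w + E) = 1/(49689 + 56509) = 1/106198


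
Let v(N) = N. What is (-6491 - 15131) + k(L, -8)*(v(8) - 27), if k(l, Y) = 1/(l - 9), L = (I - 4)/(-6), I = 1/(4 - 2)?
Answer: -2183594/101 ≈ -21620.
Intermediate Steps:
I = 1/2 ≈ 0.50000
L = 7/12 (L = (1/2 - 4)/(-6) = -7/2*(-1/6) = 7/12 ≈ 0.58333)
k(l, Y) = 1/(-9 + l)
(-6491 - 15131) + k(L, -8)*(v(8) - 27) = (-6491 - 15131) + (8 - 27)/(-9 + 7/12) = -21622 - 19/(-101/12) = -21622 - 12/101*(-19) = -21622 + 228/101 = -2183594/101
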